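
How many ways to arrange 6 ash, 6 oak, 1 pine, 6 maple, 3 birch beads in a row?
22! / (6! × 6! × 1! × 6! × 3!) = 501900759360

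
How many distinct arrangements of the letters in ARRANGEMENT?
11! / (2! × 2! × 2! × 1! × 2! × 1! × 1!) = 2494800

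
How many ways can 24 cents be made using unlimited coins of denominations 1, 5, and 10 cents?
Coefficient of x^24 in 1/(1-x^1) · 1/(1-x^5) · 1/(1-x^10). Case on j = number of 10-cent coins (j = 0..2); remainder r = 24 - 10j is made from {1,5} in ⌊r/5⌋+1 ways. r = 24, 14, 4 → 5 + 3 + 1 = 9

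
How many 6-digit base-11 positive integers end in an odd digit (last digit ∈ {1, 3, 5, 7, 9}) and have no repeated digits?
Last∈{1,3,5,7,9}. Last=0: 0. Last nonzero: 5×9×P(9,4) = 136080. Total = 136080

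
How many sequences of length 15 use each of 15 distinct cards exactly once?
15! = 1307674368000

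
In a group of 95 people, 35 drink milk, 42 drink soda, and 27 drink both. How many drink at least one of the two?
|A∪B| = |A| + |B| - |A∩B| = 35 + 42 - 27 = 50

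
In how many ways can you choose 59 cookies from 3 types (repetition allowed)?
C(59+3-1, 3-1) = C(61, 2) = 1830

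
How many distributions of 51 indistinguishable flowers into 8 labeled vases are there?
C(51+8-1, 8-1) = C(58, 7) = 300674088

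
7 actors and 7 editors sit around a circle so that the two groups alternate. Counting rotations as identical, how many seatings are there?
Fix one of the actors: (7-1)! ways for the remaining actors, × 7! ways for the editors = 720 × 5040 = 3628800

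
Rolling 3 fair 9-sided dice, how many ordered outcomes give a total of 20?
Coefficient of x^20 in (x + x² + ... + x^9)^3. By inclusion-exclusion on dice exceeding 9: Σ_j (-1)^j C(3,j)·C(20-1-9j, 2) = C(3,0)·C(19,2) - C(3,1)·C(10,2) = 1·171 - 3·45 = 36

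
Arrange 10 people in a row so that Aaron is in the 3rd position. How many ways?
Fix one position: (10-1)! = 362880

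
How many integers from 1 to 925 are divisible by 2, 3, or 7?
⌊925/2⌋+⌊925/3⌋+⌊925/7⌋ - ⌊925/6⌋-⌊925/14⌋-⌊925/21⌋ + ⌊925/42⌋ = 462+308+132 - 154-66-44 + 22 = 660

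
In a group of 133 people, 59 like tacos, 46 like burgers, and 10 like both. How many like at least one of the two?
|A∪B| = |A| + |B| - |A∩B| = 59 + 46 - 10 = 95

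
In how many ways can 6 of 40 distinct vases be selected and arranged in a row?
P(40,6) = 40!/(40-6)! = 2763633600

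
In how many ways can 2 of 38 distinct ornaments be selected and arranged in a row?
P(38,2) = 38!/(38-2)! = 1406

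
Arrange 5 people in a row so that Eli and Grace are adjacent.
Treat as block: (5-1)! × 2! = 24 × 2 = 48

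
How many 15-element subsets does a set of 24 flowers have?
C(24,15) = 24!/(15!×9!) = 1307504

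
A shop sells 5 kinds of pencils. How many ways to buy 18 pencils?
C(18+5-1, 5-1) = C(22, 4) = 7315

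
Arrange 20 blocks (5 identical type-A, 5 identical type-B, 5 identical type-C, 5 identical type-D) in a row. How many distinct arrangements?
20! / (5! × 5! × 5! × 5!) = 11732745024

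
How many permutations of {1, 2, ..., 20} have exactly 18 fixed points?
Choose the 18 fixed points C(20,18) = 190, derange the rest: !2 = Σ_{j=0}^{2} (-1)^j·2!/j! = 2 - 2 + 1 = 1. Product = 190 × 1 = 190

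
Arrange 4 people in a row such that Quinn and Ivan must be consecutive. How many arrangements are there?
Treat the 2 as one block: (4-2+1)! × 2! = 6 × 2 = 12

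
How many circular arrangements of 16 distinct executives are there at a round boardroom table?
Circular: fix one position, arrange the rest. (16-1)! = 1307674368000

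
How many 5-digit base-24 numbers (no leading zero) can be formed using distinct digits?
First digit: 23 choices (nonzero). Then descending: 23 × 23 × 22 × 21 × 20 = 4887960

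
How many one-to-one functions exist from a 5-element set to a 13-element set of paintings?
P(13,5) = 13!/(13-5)! = 154440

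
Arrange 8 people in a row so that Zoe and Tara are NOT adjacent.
Total - adjacent = 8! - (8-1)!×2 = 40320 - 10080 = 30240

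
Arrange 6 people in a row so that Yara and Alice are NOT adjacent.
Total - adjacent = 6! - (6-1)!×2 = 720 - 240 = 480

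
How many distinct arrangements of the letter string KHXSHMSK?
8! / (2! × 1! × 1! × 2! × 2!) = 5040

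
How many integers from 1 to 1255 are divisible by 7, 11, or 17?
⌊1255/7⌋+⌊1255/11⌋+⌊1255/17⌋ - ⌊1255/77⌋-⌊1255/119⌋-⌊1255/187⌋ + ⌊1255/1309⌋ = 179+114+73 - 16-10-6 + 0 = 334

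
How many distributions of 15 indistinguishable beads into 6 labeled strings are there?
C(15+6-1, 6-1) = C(20, 5) = 15504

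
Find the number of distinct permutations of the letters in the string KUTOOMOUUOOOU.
13! / (4! × 1! × 6! × 1! × 1!) = 360360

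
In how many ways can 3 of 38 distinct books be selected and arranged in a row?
P(38,3) = 38!/(38-3)! = 50616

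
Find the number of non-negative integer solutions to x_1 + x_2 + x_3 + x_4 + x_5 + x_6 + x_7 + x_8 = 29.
C(29+8-1, 8-1) = C(36, 7) = 8347680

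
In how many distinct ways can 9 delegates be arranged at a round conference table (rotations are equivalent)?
Circular: fix one position, arrange the rest. (9-1)! = 40320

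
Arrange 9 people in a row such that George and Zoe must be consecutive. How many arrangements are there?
Treat the 2 as one block: (9-2+1)! × 2! = 40320 × 2 = 80640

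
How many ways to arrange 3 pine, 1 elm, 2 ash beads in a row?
6! / (3! × 1! × 2!) = 60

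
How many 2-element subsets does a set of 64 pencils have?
C(64,2) = 64!/(2!×62!) = 2016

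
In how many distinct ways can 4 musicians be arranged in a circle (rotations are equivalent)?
Circular: fix one position, arrange the rest. (4-1)! = 6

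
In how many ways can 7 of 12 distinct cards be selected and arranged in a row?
P(12,7) = 12!/(12-7)! = 3991680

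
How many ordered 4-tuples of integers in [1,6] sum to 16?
Coefficient of x^16 in (x + x² + ... + x^6)^4. By inclusion-exclusion on dice exceeding 6: Σ_j (-1)^j C(4,j)·C(16-1-6j, 3) = C(4,0)·C(15,3) - C(4,1)·C(9,3) + C(4,2)·C(3,3) = 1·455 - 4·84 + 6·1 = 125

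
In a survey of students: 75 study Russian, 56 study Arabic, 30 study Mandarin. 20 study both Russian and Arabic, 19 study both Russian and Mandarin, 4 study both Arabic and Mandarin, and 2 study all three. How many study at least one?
|A∪B∪C| = 75+56+30-20-19-4+2 = 120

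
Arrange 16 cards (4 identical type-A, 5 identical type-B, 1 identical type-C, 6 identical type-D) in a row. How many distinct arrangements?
16! / (4! × 5! × 1! × 6!) = 10090080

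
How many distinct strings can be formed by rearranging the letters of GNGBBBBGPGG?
11! / (1! × 4! × 5! × 1!) = 13860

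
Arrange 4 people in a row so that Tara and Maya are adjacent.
Treat as block: (4-1)! × 2! = 6 × 2 = 12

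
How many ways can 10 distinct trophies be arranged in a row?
10! = 3628800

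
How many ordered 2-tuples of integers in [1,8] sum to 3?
Coefficient of x^3 in (x + x² + ... + x^8)^2. By inclusion-exclusion on dice exceeding 8: Σ_j (-1)^j C(2,j)·C(3-1-8j, 1) = C(2,0)·C(2,1) = 1·2 = 2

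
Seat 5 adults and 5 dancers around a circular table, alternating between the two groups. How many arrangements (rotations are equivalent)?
Fix one of the adults: (5-1)! ways for the remaining adults, × 5! ways for the dancers = 24 × 120 = 2880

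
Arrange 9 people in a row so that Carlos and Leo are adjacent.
Treat as block: (9-1)! × 2! = 40320 × 2 = 80640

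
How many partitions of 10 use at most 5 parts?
By conjugation, equals partitions of 10 into parts ≤ 5. Let r_j(i) = number of partitions of i into parts ≤ j, for i = 0..10. r_1(i) = 1 for all i; r_j(i) = r_{j-1}(i) + r_j(i-j). Rows j = 2..5: ≤2: 1 1 2 2 3 3 4 4 5 5 6; ≤3: 1 1 2 3 4 5 7 8 10 12 14; ≤4: 1 1 2 3 5 6 9 11 15 18 23; ≤5: 1 1 2 3 5 7 10 13 18 23 30. r_5(10) = 30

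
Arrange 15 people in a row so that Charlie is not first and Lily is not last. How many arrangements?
By inclusion-exclusion: 15! - 2×(15-1)! + (15-2)! = 1307674368000 - 174356582400 + 6227020800 = 1139544806400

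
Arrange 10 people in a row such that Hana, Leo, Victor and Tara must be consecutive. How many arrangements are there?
Treat the 4 as one block: (10-4+1)! × 4! = 5040 × 24 = 120960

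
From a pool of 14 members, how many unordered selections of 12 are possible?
C(14,12) = 14!/(12!×2!) = 91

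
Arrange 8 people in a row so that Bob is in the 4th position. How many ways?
Fix one position: (8-1)! = 5040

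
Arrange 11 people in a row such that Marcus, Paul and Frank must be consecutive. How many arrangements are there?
Treat the 3 as one block: (11-3+1)! × 3! = 362880 × 6 = 2177280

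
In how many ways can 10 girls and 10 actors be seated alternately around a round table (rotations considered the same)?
Fix one of the girls: (10-1)! ways for the remaining girls, × 10! ways for the actors = 362880 × 3628800 = 1316818944000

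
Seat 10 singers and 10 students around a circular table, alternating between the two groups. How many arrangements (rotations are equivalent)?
Fix one of the singers: (10-1)! ways for the remaining singers, × 10! ways for the students = 362880 × 3628800 = 1316818944000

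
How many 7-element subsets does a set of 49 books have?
C(49,7) = 49!/(7!×42!) = 85900584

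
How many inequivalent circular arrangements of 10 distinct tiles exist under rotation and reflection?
(10-1)!/2 = 362880/2 = 181440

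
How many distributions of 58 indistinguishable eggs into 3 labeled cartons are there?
C(58+3-1, 3-1) = C(60, 2) = 1770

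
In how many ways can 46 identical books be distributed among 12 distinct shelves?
C(46+12-1, 12-1) = C(57, 11) = 184509266760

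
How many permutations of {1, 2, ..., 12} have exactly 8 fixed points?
Choose the 8 fixed points C(12,8) = 495, derange the rest: !4 = Σ_{j=0}^{4} (-1)^j·4!/j! = 24 - 24 + 12 - 4 + 1 = 9. Product = 495 × 9 = 4455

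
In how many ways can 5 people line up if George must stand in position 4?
Fix one position: (5-1)! = 24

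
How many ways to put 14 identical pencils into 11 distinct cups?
C(14+11-1, 11-1) = C(24, 10) = 1961256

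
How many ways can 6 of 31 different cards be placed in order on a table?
P(31,6) = 31!/(31-6)! = 530122320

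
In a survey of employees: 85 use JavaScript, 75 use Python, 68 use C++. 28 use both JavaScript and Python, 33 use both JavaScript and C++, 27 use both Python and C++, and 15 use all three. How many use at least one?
|A∪B∪C| = 85+75+68-28-33-27+15 = 155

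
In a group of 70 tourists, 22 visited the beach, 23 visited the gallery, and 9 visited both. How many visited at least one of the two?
|A∪B| = |A| + |B| - |A∩B| = 22 + 23 - 9 = 36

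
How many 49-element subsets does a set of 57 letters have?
C(57,49) = 57!/(49!×8!) = 1652411475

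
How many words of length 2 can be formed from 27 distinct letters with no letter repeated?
P(27,2) = 27!/(27-2)! = 702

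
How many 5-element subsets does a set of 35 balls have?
C(35,5) = 35!/(5!×30!) = 324632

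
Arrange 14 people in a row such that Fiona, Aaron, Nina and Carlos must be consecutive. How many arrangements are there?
Treat the 4 as one block: (14-4+1)! × 4! = 39916800 × 24 = 958003200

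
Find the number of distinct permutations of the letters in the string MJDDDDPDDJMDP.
13! / (2! × 2! × 2! × 7!) = 154440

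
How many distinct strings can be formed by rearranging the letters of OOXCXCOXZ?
9! / (3! × 2! × 3! × 1!) = 5040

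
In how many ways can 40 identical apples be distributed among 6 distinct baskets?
C(40+6-1, 6-1) = C(45, 5) = 1221759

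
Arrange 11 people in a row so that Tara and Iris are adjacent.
Treat as block: (11-1)! × 2! = 3628800 × 2 = 7257600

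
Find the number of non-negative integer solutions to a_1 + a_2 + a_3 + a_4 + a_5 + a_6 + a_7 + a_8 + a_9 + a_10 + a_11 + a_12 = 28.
C(28+12-1, 12-1) = C(39, 11) = 1676056044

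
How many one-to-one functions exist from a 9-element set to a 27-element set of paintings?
P(27,9) = 27!/(27-9)! = 1700755056000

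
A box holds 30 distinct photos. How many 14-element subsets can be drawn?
C(30,14) = 30!/(14!×16!) = 145422675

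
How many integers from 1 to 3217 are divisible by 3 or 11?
⌊3217/3⌋ + ⌊3217/11⌋ - ⌊3217/33⌋ = 1072 + 292 - 97 = 1267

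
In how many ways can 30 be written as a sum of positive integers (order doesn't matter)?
Pentagonal recurrence p(n) = p(n-1) + p(n-2) - p(n-5) - p(n-7) + p(n-12) + p(n-15) - ... gives p(0..29) = 1, 1, 2, 3, 5, 7, 11, 15, 22, 30, 42, 56, 77, 101, 135, 176, 231, 297, 385, 490, 627, 792, 1002, 1255, 1575, 1958, 2436, 3010, 3718, 4565. p(30) = p(29) + p(28) - p(25) - p(23) + p(18) + p(15) - p(8) - p(4) = 4565 + 3718 - 1958 - 1255 + 385 + 176 - 22 - 5 = 5604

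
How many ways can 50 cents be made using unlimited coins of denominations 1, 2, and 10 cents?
Coefficient of x^50 in 1/(1-x^1) · 1/(1-x^2) · 1/(1-x^10). Case on j = number of 10-cent coins (j = 0..5); remainder r = 50 - 10j is made from {1,2} in ⌊r/2⌋+1 ways. r = 50, 40, 30, 20, 10, 0 → 26 + 21 + 16 + 11 + 6 + 1 = 81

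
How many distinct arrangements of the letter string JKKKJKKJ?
8! / (3! × 5!) = 56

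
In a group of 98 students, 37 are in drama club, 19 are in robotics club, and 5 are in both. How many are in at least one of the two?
|A∪B| = |A| + |B| - |A∩B| = 37 + 19 - 5 = 51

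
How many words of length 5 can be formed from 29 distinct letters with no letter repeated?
P(29,5) = 29!/(29-5)! = 14250600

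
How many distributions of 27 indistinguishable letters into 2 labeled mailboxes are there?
C(27+2-1, 2-1) = C(28, 1) = 28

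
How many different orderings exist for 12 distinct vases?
12! = 479001600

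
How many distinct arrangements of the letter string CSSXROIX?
8! / (1! × 1! × 2! × 1! × 1! × 2!) = 10080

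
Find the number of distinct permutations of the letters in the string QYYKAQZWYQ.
10! / (1! × 1! × 1! × 1! × 3! × 3!) = 100800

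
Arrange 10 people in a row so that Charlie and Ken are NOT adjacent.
Total - adjacent = 10! - (10-1)!×2 = 3628800 - 725760 = 2903040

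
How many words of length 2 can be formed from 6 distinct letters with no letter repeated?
P(6,2) = 6!/(6-2)! = 30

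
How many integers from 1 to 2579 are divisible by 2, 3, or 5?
⌊2579/2⌋+⌊2579/3⌋+⌊2579/5⌋ - ⌊2579/6⌋-⌊2579/10⌋-⌊2579/15⌋ + ⌊2579/30⌋ = 1289+859+515 - 429-257-171 + 85 = 1891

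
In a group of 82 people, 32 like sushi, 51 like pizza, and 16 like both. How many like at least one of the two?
|A∪B| = |A| + |B| - |A∩B| = 32 + 51 - 16 = 67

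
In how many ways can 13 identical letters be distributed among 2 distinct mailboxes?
C(13+2-1, 2-1) = C(14, 1) = 14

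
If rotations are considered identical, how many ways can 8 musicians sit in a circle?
Circular: fix one position, arrange the rest. (8-1)! = 5040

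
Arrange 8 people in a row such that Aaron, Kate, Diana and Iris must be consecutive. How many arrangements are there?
Treat the 4 as one block: (8-4+1)! × 4! = 120 × 24 = 2880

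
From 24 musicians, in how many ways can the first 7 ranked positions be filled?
P(24,7) = 24!/(24-7)! = 1744364160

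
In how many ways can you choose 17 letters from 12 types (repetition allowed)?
C(17+12-1, 12-1) = C(28, 11) = 21474180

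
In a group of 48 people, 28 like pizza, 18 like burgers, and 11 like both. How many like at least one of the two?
|A∪B| = |A| + |B| - |A∩B| = 28 + 18 - 11 = 35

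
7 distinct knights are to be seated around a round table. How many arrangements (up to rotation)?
Circular: fix one position, arrange the rest. (7-1)! = 720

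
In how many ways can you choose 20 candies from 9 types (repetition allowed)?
C(20+9-1, 9-1) = C(28, 8) = 3108105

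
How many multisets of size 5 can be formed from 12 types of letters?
C(5+12-1, 12-1) = C(16, 11) = 4368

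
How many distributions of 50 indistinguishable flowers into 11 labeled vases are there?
C(50+11-1, 11-1) = C(60, 10) = 75394027566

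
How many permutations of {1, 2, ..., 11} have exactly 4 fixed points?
Choose the 4 fixed points C(11,4) = 330, derange the rest: !7 = Σ_{j=0}^{7} (-1)^j·7!/j! = 5040 - 5040 + 2520 - 840 + 210 - 42 + 7 - 1 = 1854. Product = 330 × 1854 = 611820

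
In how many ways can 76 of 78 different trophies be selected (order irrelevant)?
C(78,76) = 78!/(76!×2!) = 3003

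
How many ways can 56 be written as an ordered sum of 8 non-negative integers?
C(56+8-1, 8-1) = C(63, 7) = 553270671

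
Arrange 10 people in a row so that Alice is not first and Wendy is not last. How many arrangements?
By inclusion-exclusion: 10! - 2×(10-1)! + (10-2)! = 3628800 - 725760 + 40320 = 2943360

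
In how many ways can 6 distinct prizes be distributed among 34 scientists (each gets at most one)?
P(34,6) = 34!/(34-6)! = 968330880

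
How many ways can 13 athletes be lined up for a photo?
13! = 6227020800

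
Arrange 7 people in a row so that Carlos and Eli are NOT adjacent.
Total - adjacent = 7! - (7-1)!×2 = 5040 - 1440 = 3600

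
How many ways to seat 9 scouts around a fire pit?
Circular: fix one position, arrange the rest. (9-1)! = 40320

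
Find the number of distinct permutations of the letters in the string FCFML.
5! / (1! × 2! × 1! × 1!) = 60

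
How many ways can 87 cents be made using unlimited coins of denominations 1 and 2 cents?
Coefficient of x^87 in 1/(1-x^1) · 1/(1-x^2). Use j coins of 2 for j = 0..⌊87/2⌋ = 43, the rest in 1s: 43 + 1 = 44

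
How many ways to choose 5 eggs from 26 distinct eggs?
C(26,5) = 26!/(5!×21!) = 65780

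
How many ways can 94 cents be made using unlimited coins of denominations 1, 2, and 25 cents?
Coefficient of x^94 in 1/(1-x^1) · 1/(1-x^2) · 1/(1-x^25). Case on j = number of 25-cent coins (j = 0..3); remainder r = 94 - 25j is made from {1,2} in ⌊r/2⌋+1 ways. r = 94, 69, 44, 19 → 48 + 35 + 23 + 10 = 116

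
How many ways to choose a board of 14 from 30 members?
C(30,14) = 30!/(14!×16!) = 145422675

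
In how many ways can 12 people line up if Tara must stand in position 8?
Fix one position: (12-1)! = 39916800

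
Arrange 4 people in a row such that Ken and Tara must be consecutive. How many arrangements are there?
Treat the 2 as one block: (4-2+1)! × 2! = 6 × 2 = 12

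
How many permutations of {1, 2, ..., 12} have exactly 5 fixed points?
Choose the 5 fixed points C(12,5) = 792, derange the rest: !7 = Σ_{j=0}^{7} (-1)^j·7!/j! = 5040 - 5040 + 2520 - 840 + 210 - 42 + 7 - 1 = 1854. Product = 792 × 1854 = 1468368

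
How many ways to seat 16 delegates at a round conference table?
Circular: fix one position, arrange the rest. (16-1)! = 1307674368000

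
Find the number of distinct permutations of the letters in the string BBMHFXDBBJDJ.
12! / (1! × 1! × 1! × 1! × 2! × 4! × 2!) = 4989600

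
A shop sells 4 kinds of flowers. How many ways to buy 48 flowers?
C(48+4-1, 4-1) = C(51, 3) = 20825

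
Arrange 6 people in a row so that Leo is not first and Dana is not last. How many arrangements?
By inclusion-exclusion: 6! - 2×(6-1)! + (6-2)! = 720 - 240 + 24 = 504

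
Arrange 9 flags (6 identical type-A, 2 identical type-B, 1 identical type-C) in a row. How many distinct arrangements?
9! / (6! × 2! × 1!) = 252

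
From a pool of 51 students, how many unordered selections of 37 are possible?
C(51,37) = 51!/(37!×14!) = 1292706174900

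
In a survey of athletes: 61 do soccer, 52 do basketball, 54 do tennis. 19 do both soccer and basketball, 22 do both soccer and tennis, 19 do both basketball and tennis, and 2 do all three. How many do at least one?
|A∪B∪C| = 61+52+54-19-22-19+2 = 109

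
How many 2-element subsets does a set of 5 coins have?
C(5,2) = 5!/(2!×3!) = 10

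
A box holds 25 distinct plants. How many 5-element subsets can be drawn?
C(25,5) = 25!/(5!×20!) = 53130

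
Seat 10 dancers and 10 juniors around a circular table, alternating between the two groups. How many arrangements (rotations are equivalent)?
Fix one of the dancers: (10-1)! ways for the remaining dancers, × 10! ways for the juniors = 362880 × 3628800 = 1316818944000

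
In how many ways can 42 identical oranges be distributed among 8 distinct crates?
C(42+8-1, 8-1) = C(49, 7) = 85900584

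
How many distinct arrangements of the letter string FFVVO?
5! / (1! × 2! × 2!) = 30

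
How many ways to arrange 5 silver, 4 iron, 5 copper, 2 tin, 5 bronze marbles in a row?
21! / (5! × 4! × 5! × 2! × 5!) = 615969113760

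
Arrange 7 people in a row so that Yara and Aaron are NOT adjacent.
Total - adjacent = 7! - (7-1)!×2 = 5040 - 1440 = 3600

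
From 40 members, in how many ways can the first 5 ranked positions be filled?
P(40,5) = 40!/(40-5)! = 78960960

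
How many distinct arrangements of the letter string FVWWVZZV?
8! / (2! × 2! × 3! × 1!) = 1680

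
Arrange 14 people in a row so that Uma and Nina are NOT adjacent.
Total - adjacent = 14! - (14-1)!×2 = 87178291200 - 12454041600 = 74724249600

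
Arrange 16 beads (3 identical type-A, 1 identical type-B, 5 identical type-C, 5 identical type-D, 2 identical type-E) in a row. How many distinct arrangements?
16! / (3! × 1! × 5! × 5! × 2!) = 121080960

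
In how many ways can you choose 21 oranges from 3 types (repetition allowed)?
C(21+3-1, 3-1) = C(23, 2) = 253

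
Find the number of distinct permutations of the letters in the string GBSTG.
5! / (1! × 2! × 1! × 1!) = 60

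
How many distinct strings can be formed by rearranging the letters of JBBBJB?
6! / (2! × 4!) = 15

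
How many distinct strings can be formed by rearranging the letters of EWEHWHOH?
8! / (2! × 1! × 3! × 2!) = 1680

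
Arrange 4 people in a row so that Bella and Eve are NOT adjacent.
Total - adjacent = 4! - (4-1)!×2 = 24 - 12 = 12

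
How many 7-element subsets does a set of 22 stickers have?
C(22,7) = 22!/(7!×15!) = 170544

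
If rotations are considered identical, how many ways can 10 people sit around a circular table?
Circular: fix one position, arrange the rest. (10-1)! = 362880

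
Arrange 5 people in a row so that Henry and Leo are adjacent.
Treat as block: (5-1)! × 2! = 24 × 2 = 48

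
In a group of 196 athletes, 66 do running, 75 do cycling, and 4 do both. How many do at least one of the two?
|A∪B| = |A| + |B| - |A∩B| = 66 + 75 - 4 = 137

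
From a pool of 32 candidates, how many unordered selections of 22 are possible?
C(32,22) = 32!/(22!×10!) = 64512240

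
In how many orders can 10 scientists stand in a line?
10! = 3628800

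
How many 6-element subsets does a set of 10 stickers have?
C(10,6) = 10!/(6!×4!) = 210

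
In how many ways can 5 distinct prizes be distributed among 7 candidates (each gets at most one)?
P(7,5) = 7!/(7-5)! = 2520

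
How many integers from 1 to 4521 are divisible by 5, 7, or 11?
⌊4521/5⌋+⌊4521/7⌋+⌊4521/11⌋ - ⌊4521/35⌋-⌊4521/55⌋-⌊4521/77⌋ + ⌊4521/385⌋ = 904+645+411 - 129-82-58 + 11 = 1702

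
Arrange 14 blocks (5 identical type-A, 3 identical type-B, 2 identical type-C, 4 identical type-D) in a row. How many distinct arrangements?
14! / (5! × 3! × 2! × 4!) = 2522520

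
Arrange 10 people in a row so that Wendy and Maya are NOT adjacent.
Total - adjacent = 10! - (10-1)!×2 = 3628800 - 725760 = 2903040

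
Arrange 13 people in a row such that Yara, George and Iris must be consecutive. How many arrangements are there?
Treat the 3 as one block: (13-3+1)! × 3! = 39916800 × 6 = 239500800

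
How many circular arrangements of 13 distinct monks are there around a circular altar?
Circular: fix one position, arrange the rest. (13-1)! = 479001600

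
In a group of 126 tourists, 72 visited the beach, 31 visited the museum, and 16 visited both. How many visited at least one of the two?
|A∪B| = |A| + |B| - |A∩B| = 72 + 31 - 16 = 87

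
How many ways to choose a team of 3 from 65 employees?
C(65,3) = 65!/(3!×62!) = 43680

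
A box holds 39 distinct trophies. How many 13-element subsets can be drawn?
C(39,13) = 39!/(13!×26!) = 8122425444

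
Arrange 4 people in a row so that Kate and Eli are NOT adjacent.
Total - adjacent = 4! - (4-1)!×2 = 24 - 12 = 12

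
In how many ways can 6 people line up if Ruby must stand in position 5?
Fix one position: (6-1)! = 120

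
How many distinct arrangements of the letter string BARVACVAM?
9! / (3! × 1! × 2! × 1! × 1! × 1!) = 30240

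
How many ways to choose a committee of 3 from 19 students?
C(19,3) = 19!/(3!×16!) = 969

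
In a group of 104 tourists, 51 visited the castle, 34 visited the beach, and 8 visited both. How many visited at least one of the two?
|A∪B| = |A| + |B| - |A∩B| = 51 + 34 - 8 = 77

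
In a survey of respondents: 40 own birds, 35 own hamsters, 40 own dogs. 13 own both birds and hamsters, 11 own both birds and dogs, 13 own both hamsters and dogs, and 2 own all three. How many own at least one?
|A∪B∪C| = 40+35+40-13-11-13+2 = 80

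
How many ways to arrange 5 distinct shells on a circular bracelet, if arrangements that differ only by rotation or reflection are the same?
(5-1)!/2 = 24/2 = 12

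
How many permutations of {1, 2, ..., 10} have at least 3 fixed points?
Exactly j fixed points: C(10,j)·!(10-j); sum over j ≥ 3 (derangement numbers via !m = (m-1)·(!(m-1) + !(m-2)): !0..!7 = 1, 0, 1, 2, 9, 44, 265, 1854). Σ_{j=3}^{10} C(10,j)·!(10-j) = C(10,3)·!7 + C(10,4)·!6 + C(10,5)·!5 + C(10,6)·!4 + C(10,7)·!3 + C(10,8)·!2 + C(10,9)·!1 + C(10,10)·!0 = 120·1854 + 210·265 + 252·44 + 210·9 + 120·2 + 45·1 + 10·0 + 1·1 = 291394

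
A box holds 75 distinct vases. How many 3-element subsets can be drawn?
C(75,3) = 75!/(3!×72!) = 67525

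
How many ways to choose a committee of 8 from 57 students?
C(57,8) = 57!/(8!×49!) = 1652411475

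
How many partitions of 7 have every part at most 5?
Let r_j(i) = number of partitions of i into parts ≤ j, for i = 0..7. r_1(i) = 1 for all i; r_j(i) = r_{j-1}(i) + r_j(i-j). Rows j = 2..5: ≤2: 1 1 2 2 3 3 4 4; ≤3: 1 1 2 3 4 5 7 8; ≤4: 1 1 2 3 5 6 9 11; ≤5: 1 1 2 3 5 7 10 13. r_5(7) = 13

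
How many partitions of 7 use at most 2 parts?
By conjugation, equals partitions of 7 into parts ≤ 2. Let r_j(i) = number of partitions of i into parts ≤ j, for i = 0..7. r_1(i) = 1 for all i; r_j(i) = r_{j-1}(i) + r_j(i-j). Rows j = 2..2: ≤2: 1 1 2 2 3 3 4 4. r_2(7) = 4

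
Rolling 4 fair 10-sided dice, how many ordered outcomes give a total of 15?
Coefficient of x^15 in (x + x² + ... + x^10)^4. By inclusion-exclusion on dice exceeding 10: Σ_j (-1)^j C(4,j)·C(15-1-10j, 3) = C(4,0)·C(14,3) - C(4,1)·C(4,3) = 1·364 - 4·4 = 348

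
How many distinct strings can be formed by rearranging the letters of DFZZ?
4! / (2! × 1! × 1!) = 12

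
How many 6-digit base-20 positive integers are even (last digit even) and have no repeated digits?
Last∈{0,2,4,6,8,10,12,14,16,18}. Last=0: 1395360. Last nonzero: 9×18×P(18,4) = 11897280. Total = 13292640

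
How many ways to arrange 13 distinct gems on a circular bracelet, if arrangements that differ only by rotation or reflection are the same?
(13-1)!/2 = 479001600/2 = 239500800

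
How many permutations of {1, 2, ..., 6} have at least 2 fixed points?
Exactly j fixed points: C(6,j)·!(6-j); sum over j ≥ 2 (derangement numbers via !m = (m-1)·(!(m-1) + !(m-2)): !0..!4 = 1, 0, 1, 2, 9). Σ_{j=2}^{6} C(6,j)·!(6-j) = C(6,2)·!4 + C(6,3)·!3 + C(6,4)·!2 + C(6,5)·!1 + C(6,6)·!0 = 15·9 + 20·2 + 15·1 + 6·0 + 1·1 = 191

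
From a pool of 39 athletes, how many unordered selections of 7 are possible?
C(39,7) = 39!/(7!×32!) = 15380937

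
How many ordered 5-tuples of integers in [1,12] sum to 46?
Coefficient of x^46 in (x + x² + ... + x^12)^5. By inclusion-exclusion on dice exceeding 12: Σ_j (-1)^j C(5,j)·C(46-1-12j, 4) = C(5,0)·C(45,4) - C(5,1)·C(33,4) + C(5,2)·C(21,4) - C(5,3)·C(9,4) = 1·148995 - 5·40920 + 10·5985 - 10·126 = 2985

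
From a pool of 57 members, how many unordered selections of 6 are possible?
C(57,6) = 57!/(6!×51!) = 36288252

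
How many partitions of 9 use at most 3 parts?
By conjugation, equals partitions of 9 into parts ≤ 3. Let r_j(i) = number of partitions of i into parts ≤ j, for i = 0..9. r_1(i) = 1 for all i; r_j(i) = r_{j-1}(i) + r_j(i-j). Rows j = 2..3: ≤2: 1 1 2 2 3 3 4 4 5 5; ≤3: 1 1 2 3 4 5 7 8 10 12. r_3(9) = 12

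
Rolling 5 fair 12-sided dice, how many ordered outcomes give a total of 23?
Coefficient of x^23 in (x + x² + ... + x^12)^5. By inclusion-exclusion on dice exceeding 12: Σ_j (-1)^j C(5,j)·C(23-1-12j, 4) = C(5,0)·C(22,4) - C(5,1)·C(10,4) = 1·7315 - 5·210 = 6265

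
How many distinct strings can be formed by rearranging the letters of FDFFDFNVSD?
10! / (1! × 3! × 1! × 4! × 1!) = 25200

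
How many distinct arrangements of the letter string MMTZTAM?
7! / (1! × 3! × 2! × 1!) = 420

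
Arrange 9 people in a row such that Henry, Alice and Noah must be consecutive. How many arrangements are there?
Treat the 3 as one block: (9-3+1)! × 3! = 5040 × 6 = 30240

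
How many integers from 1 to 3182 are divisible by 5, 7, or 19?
⌊3182/5⌋+⌊3182/7⌋+⌊3182/19⌋ - ⌊3182/35⌋-⌊3182/95⌋-⌊3182/133⌋ + ⌊3182/665⌋ = 636+454+167 - 90-33-23 + 4 = 1115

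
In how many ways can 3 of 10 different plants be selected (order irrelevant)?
C(10,3) = 10!/(3!×7!) = 120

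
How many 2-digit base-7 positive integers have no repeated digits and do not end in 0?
Last digit: 6 nonzero choices. First digit: 5 (nonzero, ≠last). Middle 0: P(5,0) = 1. Total = 30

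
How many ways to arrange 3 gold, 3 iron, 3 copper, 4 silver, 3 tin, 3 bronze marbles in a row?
19! / (3! × 3! × 3! × 4! × 3! × 3!) = 651819168000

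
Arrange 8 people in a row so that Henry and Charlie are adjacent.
Treat as block: (8-1)! × 2! = 5040 × 2 = 10080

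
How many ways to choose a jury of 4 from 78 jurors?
C(78,4) = 78!/(4!×74!) = 1426425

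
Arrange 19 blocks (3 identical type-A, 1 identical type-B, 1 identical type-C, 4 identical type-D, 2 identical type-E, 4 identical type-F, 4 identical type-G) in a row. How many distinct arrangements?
19! / (3! × 1! × 1! × 4! × 2! × 4! × 4!) = 733296564000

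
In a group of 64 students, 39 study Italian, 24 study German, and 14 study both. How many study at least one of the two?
|A∪B| = |A| + |B| - |A∩B| = 39 + 24 - 14 = 49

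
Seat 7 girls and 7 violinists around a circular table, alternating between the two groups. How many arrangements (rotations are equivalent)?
Fix one of the girls: (7-1)! ways for the remaining girls, × 7! ways for the violinists = 720 × 5040 = 3628800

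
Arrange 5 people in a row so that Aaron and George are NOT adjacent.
Total - adjacent = 5! - (5-1)!×2 = 120 - 48 = 72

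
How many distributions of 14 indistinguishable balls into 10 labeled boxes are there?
C(14+10-1, 10-1) = C(23, 9) = 817190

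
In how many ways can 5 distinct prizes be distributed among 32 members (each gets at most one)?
P(32,5) = 32!/(32-5)! = 24165120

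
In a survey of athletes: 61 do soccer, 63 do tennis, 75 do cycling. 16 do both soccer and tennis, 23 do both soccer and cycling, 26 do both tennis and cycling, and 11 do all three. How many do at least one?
|A∪B∪C| = 61+63+75-16-23-26+11 = 145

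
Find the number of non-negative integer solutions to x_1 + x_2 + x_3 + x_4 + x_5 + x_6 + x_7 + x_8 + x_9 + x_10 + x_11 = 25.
C(25+11-1, 11-1) = C(35, 10) = 183579396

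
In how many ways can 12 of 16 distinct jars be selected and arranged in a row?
P(16,12) = 16!/(16-12)! = 871782912000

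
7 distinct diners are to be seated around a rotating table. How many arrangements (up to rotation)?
Circular: fix one position, arrange the rest. (7-1)! = 720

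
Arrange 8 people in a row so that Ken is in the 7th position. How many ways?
Fix one position: (8-1)! = 5040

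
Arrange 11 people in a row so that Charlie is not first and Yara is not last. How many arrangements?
By inclusion-exclusion: 11! - 2×(11-1)! + (11-2)! = 39916800 - 7257600 + 362880 = 33022080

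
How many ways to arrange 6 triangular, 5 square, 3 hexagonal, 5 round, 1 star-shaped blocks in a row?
20! / (6! × 5! × 3! × 5! × 1!) = 39109150080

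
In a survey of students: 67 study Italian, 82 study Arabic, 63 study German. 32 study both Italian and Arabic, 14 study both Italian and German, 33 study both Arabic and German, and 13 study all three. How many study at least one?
|A∪B∪C| = 67+82+63-32-14-33+13 = 146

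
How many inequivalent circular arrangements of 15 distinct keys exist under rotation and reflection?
(15-1)!/2 = 87178291200/2 = 43589145600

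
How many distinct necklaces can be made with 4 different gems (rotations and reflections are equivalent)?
(4-1)!/2 = 6/2 = 3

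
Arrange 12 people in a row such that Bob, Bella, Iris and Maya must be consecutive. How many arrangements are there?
Treat the 4 as one block: (12-4+1)! × 4! = 362880 × 24 = 8709120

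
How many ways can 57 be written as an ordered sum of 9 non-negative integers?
C(57+9-1, 9-1) = C(65, 8) = 5047381560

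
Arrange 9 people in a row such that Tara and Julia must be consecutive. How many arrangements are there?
Treat the 2 as one block: (9-2+1)! × 2! = 40320 × 2 = 80640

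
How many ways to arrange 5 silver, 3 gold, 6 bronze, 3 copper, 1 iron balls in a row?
18! / (5! × 3! × 6! × 3! × 1!) = 2058376320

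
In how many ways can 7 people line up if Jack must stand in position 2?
Fix one position: (7-1)! = 720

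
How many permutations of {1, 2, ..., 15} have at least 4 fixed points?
Exactly j fixed points: C(15,j)·!(15-j); sum over j ≥ 4 (derangement numbers via !m = (m-1)·(!(m-1) + !(m-2)): !0..!11 = 1, 0, 1, 2, 9, 44, 265, 1854, 14833, 133496, 1334961, 14684570). Σ_{j=4}^{15} C(15,j)·!(15-j) = C(15,4)·!11 + C(15,5)·!10 + C(15,6)·!9 + C(15,7)·!8 + C(15,8)·!7 + C(15,9)·!6 + C(15,10)·!5 + C(15,11)·!4 + C(15,12)·!3 + C(15,13)·!2 + C(15,14)·!1 + C(15,15)·!0 = 1365·14684570 + 3003·1334961 + 5005·133496 + 6435·14833 + 6435·1854 + 5005·265 + 3003·44 + 1365·9 + 455·2 + 105·1 + 15·0 + 1·1 = 24830326016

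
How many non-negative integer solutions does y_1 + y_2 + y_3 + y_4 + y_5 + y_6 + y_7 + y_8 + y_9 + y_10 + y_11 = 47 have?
C(47+11-1, 11-1) = C(57, 10) = 43183019880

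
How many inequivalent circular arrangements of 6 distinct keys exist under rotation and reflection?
(6-1)!/2 = 120/2 = 60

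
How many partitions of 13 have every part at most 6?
Let r_j(i) = number of partitions of i into parts ≤ j, for i = 0..13. r_1(i) = 1 for all i; r_j(i) = r_{j-1}(i) + r_j(i-j). Rows j = 2..6: ≤2: 1 1 2 2 3 3 4 4 5 5 6 6 7 7; ≤3: 1 1 2 3 4 5 7 8 10 12 14 16 19 21; ≤4: 1 1 2 3 5 6 9 11 15 18 23 27 34 39; ≤5: 1 1 2 3 5 7 10 13 18 23 30 37 47 57; ≤6: 1 1 2 3 5 7 11 14 20 26 35 44 58 71. r_6(13) = 71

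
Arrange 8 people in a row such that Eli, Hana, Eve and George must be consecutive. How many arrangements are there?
Treat the 4 as one block: (8-4+1)! × 4! = 120 × 24 = 2880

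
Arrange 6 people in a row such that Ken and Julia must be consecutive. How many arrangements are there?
Treat the 2 as one block: (6-2+1)! × 2! = 120 × 2 = 240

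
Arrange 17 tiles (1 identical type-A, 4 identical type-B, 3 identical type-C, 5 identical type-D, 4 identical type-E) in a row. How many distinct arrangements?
17! / (1! × 4! × 3! × 5! × 4!) = 857656800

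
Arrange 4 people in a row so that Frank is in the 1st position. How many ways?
Fix one position: (4-1)! = 6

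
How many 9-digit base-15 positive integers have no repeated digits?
First digit: 14 choices (nonzero). Then descending: 14 × 14 × 13 × 12 × 11 × 10 × 9 × 8 × 7 = 1695133440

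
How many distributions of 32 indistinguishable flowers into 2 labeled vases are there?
C(32+2-1, 2-1) = C(33, 1) = 33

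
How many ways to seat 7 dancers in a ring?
Circular: fix one position, arrange the rest. (7-1)! = 720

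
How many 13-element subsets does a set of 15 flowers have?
C(15,13) = 15!/(13!×2!) = 105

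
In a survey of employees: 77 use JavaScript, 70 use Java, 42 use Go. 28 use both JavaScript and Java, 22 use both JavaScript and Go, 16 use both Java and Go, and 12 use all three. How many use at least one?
|A∪B∪C| = 77+70+42-28-22-16+12 = 135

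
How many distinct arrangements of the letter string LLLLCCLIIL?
10! / (2! × 6! × 2!) = 1260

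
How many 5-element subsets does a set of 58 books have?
C(58,5) = 58!/(5!×53!) = 4582116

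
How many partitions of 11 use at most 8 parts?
By conjugation, equals partitions of 11 into parts ≤ 8. Let r_j(i) = number of partitions of i into parts ≤ j, for i = 0..11. r_1(i) = 1 for all i; r_j(i) = r_{j-1}(i) + r_j(i-j). Rows j = 2..8: ≤2: 1 1 2 2 3 3 4 4 5 5 6 6; ≤3: 1 1 2 3 4 5 7 8 10 12 14 16; ≤4: 1 1 2 3 5 6 9 11 15 18 23 27; ≤5: 1 1 2 3 5 7 10 13 18 23 30 37; ≤6: 1 1 2 3 5 7 11 14 20 26 35 44; ≤7: 1 1 2 3 5 7 11 15 21 28 38 49; ≤8: 1 1 2 3 5 7 11 15 22 29 40 52. r_8(11) = 52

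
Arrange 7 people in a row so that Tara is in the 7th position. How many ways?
Fix one position: (7-1)! = 720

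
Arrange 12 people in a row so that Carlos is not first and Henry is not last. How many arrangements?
By inclusion-exclusion: 12! - 2×(12-1)! + (12-2)! = 479001600 - 79833600 + 3628800 = 402796800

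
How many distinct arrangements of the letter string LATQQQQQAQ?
10! / (1! × 1! × 2! × 6!) = 2520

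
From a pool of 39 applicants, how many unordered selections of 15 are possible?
C(39,15) = 39!/(15!×24!) = 25140840660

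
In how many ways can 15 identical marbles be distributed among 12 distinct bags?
C(15+12-1, 12-1) = C(26, 11) = 7726160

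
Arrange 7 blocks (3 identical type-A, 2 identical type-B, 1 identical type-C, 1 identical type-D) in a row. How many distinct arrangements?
7! / (3! × 2! × 1! × 1!) = 420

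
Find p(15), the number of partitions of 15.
Pentagonal recurrence p(n) = p(n-1) + p(n-2) - p(n-5) - p(n-7) + p(n-12) + p(n-15) - ... gives p(0..14) = 1, 1, 2, 3, 5, 7, 11, 15, 22, 30, 42, 56, 77, 101, 135. p(15) = p(14) + p(13) - p(10) - p(8) + p(3) + p(0) = 135 + 101 - 42 - 22 + 3 + 1 = 176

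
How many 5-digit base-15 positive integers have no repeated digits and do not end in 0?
Last digit: 14 nonzero choices. First digit: 13 (nonzero, ≠last). Middle 3: P(13,3) = 1716. Total = 312312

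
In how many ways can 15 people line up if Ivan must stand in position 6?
Fix one position: (15-1)! = 87178291200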